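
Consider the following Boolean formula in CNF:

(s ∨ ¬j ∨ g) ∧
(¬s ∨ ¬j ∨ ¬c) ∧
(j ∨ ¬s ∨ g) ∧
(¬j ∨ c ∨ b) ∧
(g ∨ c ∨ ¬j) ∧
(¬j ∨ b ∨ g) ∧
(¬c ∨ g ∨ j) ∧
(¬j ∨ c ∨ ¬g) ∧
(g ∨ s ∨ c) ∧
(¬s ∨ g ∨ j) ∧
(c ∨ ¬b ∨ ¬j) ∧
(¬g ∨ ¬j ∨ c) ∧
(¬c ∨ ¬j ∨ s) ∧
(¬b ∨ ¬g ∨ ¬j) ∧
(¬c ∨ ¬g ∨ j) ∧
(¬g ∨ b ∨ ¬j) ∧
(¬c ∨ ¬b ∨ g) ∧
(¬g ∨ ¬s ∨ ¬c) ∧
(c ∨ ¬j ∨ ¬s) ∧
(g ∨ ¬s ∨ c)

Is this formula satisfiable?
Yes

Yes, the formula is satisfiable.

One satisfying assignment is: b=False, j=False, g=True, c=False, s=False

Verification: With this assignment, all 20 clauses evaluate to true.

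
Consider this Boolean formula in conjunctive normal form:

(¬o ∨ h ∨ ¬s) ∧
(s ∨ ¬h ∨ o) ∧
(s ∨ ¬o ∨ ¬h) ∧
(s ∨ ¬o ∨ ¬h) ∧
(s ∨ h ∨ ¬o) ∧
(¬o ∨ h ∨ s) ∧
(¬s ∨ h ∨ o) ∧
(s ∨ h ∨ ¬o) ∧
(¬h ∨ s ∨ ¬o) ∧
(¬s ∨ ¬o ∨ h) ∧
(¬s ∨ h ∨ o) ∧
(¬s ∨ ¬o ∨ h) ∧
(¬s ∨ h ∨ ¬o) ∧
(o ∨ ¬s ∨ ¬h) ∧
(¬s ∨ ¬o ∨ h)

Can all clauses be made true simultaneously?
Yes

Yes, the formula is satisfiable.

One satisfying assignment is: o=False, s=False, h=False

Verification: With this assignment, all 15 clauses evaluate to true.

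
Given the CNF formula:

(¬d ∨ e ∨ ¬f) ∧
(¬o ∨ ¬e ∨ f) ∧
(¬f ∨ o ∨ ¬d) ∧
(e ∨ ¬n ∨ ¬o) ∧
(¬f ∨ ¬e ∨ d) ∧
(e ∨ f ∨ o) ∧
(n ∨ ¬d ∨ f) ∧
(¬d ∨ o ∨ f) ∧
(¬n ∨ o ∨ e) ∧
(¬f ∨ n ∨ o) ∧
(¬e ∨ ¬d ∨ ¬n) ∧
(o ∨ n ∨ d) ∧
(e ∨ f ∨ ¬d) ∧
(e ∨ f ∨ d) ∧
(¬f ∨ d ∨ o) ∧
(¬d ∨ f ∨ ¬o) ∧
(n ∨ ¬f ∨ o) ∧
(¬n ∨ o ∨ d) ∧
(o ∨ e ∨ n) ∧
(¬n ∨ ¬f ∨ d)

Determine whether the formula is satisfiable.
Yes

Yes, the formula is satisfiable.

One satisfying assignment is: f=True, n=False, d=False, e=False, o=True

Verification: With this assignment, all 20 clauses evaluate to true.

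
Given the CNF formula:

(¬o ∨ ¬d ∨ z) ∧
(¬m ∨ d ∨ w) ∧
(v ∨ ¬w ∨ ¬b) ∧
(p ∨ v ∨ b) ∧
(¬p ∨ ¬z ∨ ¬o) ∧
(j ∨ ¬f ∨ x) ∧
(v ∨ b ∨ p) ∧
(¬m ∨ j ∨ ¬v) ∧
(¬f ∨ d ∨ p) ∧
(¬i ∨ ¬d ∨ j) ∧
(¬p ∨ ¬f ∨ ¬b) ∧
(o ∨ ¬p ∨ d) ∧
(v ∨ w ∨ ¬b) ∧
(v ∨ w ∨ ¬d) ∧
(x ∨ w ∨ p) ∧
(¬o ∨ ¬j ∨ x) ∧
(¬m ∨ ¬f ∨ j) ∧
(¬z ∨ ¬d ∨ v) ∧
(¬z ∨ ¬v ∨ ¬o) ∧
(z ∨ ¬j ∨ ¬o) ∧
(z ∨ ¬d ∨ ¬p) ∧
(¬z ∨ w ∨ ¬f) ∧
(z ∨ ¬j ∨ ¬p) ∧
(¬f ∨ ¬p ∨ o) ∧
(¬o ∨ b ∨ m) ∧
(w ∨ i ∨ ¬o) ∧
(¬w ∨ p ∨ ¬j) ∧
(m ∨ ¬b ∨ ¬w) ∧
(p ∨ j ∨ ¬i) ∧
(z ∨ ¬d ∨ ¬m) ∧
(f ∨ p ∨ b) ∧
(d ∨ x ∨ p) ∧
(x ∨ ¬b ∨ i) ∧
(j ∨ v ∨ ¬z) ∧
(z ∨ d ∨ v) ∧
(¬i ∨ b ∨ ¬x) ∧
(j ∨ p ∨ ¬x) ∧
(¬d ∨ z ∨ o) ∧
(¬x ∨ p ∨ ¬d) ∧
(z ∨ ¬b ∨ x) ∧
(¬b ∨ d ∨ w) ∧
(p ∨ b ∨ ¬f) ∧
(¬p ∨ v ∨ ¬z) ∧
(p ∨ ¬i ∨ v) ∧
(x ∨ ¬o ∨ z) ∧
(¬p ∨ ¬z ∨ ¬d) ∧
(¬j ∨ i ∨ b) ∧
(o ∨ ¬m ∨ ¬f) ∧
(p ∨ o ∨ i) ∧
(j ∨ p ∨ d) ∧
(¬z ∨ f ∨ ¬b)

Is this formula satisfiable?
No

No, the formula is not satisfiable.

No assignment of truth values to the variables can make all 51 clauses true simultaneously.

The formula is UNSAT (unsatisfiable).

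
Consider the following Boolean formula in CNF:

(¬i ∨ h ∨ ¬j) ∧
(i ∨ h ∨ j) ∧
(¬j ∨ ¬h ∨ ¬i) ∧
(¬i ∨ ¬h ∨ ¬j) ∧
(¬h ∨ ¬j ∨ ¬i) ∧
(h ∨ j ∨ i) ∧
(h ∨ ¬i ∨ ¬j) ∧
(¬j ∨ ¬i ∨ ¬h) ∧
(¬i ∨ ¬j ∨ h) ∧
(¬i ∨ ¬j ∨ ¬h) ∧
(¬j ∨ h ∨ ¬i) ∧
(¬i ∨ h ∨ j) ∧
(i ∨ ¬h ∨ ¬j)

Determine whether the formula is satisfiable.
Yes

Yes, the formula is satisfiable.

One satisfying assignment is: h=False, i=False, j=True

Verification: With this assignment, all 13 clauses evaluate to true.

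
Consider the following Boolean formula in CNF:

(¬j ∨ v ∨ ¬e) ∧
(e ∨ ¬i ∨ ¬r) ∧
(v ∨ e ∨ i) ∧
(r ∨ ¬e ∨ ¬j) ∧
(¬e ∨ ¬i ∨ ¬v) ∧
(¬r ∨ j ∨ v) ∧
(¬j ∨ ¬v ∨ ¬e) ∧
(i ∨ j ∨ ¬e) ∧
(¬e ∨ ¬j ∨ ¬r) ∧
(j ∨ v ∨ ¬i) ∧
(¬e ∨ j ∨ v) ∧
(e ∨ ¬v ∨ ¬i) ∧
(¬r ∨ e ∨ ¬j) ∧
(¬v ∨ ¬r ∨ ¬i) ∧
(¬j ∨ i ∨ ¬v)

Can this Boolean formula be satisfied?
Yes

Yes, the formula is satisfiable.

One satisfying assignment is: r=False, v=True, i=False, j=False, e=False

Verification: With this assignment, all 15 clauses evaluate to true.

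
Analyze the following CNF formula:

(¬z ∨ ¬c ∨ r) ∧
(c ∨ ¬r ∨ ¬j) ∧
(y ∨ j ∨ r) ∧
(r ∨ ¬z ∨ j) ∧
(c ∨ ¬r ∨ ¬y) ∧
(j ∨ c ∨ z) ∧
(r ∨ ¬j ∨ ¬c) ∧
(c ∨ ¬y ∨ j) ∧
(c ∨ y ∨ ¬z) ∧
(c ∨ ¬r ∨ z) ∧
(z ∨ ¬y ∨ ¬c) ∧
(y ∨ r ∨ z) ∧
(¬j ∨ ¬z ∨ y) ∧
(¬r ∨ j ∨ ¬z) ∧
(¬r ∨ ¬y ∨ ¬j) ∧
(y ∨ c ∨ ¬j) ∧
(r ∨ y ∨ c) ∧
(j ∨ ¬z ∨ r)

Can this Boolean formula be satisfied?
Yes

Yes, the formula is satisfiable.

One satisfying assignment is: y=True, c=False, z=False, r=False, j=True

Verification: With this assignment, all 18 clauses evaluate to true.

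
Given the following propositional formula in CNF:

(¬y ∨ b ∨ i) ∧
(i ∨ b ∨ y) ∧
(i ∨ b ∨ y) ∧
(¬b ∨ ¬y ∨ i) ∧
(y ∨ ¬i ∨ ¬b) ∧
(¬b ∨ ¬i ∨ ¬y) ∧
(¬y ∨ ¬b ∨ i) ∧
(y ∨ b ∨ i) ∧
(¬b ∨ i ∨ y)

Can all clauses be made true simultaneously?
Yes

Yes, the formula is satisfiable.

One satisfying assignment is: y=False, b=False, i=True

Verification: With this assignment, all 9 clauses evaluate to true.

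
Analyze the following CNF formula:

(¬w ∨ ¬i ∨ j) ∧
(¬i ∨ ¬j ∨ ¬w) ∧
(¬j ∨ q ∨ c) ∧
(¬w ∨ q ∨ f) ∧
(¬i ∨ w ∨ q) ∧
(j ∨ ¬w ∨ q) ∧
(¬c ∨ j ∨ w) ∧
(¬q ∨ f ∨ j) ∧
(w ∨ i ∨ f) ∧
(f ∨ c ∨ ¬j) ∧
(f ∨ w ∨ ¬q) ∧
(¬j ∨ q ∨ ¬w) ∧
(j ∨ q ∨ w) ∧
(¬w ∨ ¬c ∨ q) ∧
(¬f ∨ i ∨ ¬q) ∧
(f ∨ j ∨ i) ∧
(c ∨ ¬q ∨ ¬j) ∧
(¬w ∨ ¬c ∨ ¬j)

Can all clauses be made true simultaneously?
Yes

Yes, the formula is satisfiable.

One satisfying assignment is: f=True, q=True, i=True, j=False, c=False, w=False

Verification: With this assignment, all 18 clauses evaluate to true.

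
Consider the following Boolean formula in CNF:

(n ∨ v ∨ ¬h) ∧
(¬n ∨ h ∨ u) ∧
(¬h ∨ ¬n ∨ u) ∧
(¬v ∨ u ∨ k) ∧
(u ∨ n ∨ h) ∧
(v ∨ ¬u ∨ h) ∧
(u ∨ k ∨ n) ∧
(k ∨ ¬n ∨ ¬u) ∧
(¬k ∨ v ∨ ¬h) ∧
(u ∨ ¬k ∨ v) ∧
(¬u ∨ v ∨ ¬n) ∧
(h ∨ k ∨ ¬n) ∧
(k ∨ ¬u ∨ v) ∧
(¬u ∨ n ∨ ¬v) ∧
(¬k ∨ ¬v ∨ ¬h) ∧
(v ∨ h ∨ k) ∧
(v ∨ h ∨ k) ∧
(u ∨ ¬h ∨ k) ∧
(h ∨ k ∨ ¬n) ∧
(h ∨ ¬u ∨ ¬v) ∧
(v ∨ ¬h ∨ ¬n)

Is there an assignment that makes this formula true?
No

No, the formula is not satisfiable.

No assignment of truth values to the variables can make all 21 clauses true simultaneously.

The formula is UNSAT (unsatisfiable).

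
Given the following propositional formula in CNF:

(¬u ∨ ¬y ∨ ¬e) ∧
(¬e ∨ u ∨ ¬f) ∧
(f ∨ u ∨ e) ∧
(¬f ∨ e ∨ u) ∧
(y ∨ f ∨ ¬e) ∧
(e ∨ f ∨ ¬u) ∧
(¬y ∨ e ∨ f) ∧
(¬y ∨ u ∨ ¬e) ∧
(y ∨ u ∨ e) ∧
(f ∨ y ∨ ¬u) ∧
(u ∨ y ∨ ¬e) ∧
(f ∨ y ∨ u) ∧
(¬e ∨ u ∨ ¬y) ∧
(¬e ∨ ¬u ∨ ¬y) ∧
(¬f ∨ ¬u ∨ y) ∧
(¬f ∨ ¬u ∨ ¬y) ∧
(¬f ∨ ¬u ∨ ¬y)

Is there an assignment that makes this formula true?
No

No, the formula is not satisfiable.

No assignment of truth values to the variables can make all 17 clauses true simultaneously.

The formula is UNSAT (unsatisfiable).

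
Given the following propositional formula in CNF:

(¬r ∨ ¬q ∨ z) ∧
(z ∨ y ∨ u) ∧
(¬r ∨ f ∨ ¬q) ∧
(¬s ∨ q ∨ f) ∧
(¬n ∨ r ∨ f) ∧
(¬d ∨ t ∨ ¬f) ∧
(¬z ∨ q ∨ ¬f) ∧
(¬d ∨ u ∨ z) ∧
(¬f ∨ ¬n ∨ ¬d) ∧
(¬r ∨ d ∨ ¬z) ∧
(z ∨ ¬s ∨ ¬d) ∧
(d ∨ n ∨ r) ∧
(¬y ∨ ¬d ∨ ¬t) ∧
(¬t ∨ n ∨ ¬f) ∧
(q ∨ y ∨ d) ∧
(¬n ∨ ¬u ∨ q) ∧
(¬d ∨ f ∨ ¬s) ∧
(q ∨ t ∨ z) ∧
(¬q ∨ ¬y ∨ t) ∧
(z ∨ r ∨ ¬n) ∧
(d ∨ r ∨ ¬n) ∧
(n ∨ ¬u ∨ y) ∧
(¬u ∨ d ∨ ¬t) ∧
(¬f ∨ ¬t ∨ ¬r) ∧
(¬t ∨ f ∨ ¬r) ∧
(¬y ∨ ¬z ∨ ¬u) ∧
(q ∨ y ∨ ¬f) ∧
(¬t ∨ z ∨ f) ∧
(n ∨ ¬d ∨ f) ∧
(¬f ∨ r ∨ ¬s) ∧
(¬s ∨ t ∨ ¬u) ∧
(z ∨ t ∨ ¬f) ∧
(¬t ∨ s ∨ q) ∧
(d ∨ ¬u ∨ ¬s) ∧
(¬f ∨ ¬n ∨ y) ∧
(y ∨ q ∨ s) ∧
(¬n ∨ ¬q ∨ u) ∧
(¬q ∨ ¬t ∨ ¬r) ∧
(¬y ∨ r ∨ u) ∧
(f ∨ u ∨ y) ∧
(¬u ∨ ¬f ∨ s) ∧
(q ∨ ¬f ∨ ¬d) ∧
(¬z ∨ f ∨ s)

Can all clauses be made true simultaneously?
No

No, the formula is not satisfiable.

No assignment of truth values to the variables can make all 43 clauses true simultaneously.

The formula is UNSAT (unsatisfiable).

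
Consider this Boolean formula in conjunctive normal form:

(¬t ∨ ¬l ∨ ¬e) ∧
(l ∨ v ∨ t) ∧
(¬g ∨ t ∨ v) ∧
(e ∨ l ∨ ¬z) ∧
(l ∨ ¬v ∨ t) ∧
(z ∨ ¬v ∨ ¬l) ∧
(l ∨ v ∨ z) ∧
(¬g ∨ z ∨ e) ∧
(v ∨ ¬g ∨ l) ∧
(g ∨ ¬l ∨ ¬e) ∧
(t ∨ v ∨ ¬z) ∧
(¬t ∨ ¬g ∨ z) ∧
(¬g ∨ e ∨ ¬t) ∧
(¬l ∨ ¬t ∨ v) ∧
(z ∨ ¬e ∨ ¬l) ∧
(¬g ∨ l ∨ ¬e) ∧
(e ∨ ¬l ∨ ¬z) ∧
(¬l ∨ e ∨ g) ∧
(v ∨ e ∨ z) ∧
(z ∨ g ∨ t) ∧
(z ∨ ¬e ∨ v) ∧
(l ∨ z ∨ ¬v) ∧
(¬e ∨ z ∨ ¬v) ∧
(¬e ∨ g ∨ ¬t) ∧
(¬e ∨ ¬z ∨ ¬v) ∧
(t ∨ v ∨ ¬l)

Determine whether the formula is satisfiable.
No

No, the formula is not satisfiable.

No assignment of truth values to the variables can make all 26 clauses true simultaneously.

The formula is UNSAT (unsatisfiable).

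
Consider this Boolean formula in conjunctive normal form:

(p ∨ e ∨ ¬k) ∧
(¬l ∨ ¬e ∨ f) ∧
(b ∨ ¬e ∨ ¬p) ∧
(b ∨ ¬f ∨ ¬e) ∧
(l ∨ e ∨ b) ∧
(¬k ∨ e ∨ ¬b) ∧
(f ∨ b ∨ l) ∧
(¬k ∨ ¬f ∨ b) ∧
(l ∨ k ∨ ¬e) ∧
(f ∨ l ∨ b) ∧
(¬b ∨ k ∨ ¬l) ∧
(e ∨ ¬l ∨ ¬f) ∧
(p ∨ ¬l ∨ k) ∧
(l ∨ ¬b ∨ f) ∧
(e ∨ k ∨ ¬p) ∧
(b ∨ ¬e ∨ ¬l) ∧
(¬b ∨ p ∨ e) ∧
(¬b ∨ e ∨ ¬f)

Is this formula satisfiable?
Yes

Yes, the formula is satisfiable.

One satisfying assignment is: f=True, e=True, k=True, p=False, b=True, l=False

Verification: With this assignment, all 18 clauses evaluate to true.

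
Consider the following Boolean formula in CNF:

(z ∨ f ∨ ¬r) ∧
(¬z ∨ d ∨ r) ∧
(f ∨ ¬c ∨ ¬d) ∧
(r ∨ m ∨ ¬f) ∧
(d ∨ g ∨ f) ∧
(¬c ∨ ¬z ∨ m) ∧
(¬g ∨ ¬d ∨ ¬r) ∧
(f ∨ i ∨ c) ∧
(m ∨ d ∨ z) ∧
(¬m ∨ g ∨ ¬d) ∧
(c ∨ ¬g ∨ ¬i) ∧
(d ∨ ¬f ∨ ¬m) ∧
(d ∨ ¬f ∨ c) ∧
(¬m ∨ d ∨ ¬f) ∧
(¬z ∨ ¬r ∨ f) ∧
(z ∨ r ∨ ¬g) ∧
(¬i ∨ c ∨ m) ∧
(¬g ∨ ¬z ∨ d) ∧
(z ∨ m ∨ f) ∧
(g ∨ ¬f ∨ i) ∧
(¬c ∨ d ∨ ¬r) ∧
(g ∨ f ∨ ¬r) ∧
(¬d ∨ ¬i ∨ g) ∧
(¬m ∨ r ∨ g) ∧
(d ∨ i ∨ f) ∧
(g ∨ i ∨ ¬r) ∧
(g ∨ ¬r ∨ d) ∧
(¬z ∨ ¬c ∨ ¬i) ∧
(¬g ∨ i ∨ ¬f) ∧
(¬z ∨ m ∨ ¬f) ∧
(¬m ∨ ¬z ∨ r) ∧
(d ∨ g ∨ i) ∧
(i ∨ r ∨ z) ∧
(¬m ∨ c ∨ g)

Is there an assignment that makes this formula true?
No

No, the formula is not satisfiable.

No assignment of truth values to the variables can make all 34 clauses true simultaneously.

The formula is UNSAT (unsatisfiable).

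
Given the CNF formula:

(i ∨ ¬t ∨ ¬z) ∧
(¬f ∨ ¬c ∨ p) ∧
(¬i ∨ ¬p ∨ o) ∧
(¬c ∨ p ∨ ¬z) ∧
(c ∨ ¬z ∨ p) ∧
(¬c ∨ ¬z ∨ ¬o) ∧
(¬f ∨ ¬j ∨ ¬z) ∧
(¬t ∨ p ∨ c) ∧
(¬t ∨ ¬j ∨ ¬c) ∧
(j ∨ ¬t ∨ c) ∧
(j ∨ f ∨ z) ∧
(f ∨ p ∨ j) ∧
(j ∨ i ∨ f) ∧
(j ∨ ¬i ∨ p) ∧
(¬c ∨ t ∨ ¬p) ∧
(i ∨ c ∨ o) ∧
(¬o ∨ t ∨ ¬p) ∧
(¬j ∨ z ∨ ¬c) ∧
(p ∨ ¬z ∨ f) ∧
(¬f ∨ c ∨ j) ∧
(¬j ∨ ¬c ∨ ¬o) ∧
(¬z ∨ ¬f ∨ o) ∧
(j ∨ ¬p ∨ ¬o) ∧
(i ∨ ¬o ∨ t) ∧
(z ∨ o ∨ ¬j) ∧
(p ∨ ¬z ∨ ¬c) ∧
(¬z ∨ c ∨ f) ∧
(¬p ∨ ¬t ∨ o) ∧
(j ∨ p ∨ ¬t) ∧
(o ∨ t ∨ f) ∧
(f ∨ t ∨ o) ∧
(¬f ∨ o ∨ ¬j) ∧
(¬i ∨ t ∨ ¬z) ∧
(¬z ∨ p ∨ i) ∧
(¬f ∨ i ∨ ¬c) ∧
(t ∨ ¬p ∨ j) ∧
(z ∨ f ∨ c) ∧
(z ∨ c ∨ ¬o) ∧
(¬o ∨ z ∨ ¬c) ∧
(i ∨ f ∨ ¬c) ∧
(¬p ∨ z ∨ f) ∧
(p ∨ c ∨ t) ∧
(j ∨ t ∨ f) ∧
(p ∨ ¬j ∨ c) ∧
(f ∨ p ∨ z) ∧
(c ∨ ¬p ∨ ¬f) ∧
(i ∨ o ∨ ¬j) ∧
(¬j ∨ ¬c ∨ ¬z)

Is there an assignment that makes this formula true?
No

No, the formula is not satisfiable.

No assignment of truth values to the variables can make all 48 clauses true simultaneously.

The formula is UNSAT (unsatisfiable).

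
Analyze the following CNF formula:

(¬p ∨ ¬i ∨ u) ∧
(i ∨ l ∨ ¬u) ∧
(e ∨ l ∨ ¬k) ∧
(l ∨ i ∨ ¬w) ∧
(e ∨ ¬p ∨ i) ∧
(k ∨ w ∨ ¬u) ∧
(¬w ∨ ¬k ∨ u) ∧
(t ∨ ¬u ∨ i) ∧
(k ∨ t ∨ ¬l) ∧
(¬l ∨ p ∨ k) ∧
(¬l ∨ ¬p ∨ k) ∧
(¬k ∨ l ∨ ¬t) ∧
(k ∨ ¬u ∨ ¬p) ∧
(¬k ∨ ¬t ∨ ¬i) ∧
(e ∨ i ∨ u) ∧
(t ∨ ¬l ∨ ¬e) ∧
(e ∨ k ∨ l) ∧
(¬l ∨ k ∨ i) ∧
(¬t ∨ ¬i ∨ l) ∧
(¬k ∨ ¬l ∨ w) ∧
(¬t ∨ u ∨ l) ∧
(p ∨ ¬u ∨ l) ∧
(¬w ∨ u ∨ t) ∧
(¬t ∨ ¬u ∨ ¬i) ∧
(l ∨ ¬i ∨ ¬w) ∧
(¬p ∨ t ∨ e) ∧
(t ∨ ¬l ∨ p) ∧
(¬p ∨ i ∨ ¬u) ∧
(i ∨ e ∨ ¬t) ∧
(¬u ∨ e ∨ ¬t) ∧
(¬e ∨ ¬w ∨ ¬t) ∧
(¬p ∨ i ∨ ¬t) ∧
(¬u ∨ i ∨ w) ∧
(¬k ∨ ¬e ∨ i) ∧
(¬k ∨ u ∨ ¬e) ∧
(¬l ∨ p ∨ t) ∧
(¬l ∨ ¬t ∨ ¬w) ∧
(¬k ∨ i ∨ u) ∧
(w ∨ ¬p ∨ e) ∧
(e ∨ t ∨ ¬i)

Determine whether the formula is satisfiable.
Yes

Yes, the formula is satisfiable.

One satisfying assignment is: k=False, u=False, t=False, e=True, w=False, i=False, p=False, l=False

Verification: With this assignment, all 40 clauses evaluate to true.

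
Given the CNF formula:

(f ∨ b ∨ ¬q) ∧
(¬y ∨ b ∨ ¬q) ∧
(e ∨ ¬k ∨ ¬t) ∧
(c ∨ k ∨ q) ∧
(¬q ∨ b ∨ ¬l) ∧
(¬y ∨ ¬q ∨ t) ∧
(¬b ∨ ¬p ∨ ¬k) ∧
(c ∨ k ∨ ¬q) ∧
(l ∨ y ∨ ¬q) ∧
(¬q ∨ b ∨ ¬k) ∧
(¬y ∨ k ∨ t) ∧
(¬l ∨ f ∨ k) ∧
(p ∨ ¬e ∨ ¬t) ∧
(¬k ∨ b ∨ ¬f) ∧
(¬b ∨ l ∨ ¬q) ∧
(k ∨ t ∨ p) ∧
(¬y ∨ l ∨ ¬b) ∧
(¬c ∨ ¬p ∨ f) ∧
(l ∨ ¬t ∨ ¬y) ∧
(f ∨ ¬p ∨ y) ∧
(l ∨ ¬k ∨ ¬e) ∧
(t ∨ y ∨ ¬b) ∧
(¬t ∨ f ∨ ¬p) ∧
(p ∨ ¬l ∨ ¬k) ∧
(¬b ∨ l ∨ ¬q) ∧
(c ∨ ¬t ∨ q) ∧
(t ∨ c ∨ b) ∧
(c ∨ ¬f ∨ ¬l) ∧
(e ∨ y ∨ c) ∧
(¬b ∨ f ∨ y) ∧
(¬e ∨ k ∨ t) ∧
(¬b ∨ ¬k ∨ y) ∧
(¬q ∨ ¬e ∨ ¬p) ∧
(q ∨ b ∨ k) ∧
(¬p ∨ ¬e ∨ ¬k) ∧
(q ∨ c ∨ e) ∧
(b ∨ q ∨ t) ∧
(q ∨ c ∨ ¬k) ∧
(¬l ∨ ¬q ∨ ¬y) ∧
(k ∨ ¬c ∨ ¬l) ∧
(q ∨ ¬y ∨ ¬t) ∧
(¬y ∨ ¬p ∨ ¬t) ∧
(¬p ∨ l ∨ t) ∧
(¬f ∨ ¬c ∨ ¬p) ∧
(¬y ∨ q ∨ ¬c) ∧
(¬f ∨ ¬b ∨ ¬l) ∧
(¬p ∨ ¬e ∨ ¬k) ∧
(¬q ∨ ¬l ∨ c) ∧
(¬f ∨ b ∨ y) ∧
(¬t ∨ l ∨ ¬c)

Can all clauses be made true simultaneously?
No

No, the formula is not satisfiable.

No assignment of truth values to the variables can make all 50 clauses true simultaneously.

The formula is UNSAT (unsatisfiable).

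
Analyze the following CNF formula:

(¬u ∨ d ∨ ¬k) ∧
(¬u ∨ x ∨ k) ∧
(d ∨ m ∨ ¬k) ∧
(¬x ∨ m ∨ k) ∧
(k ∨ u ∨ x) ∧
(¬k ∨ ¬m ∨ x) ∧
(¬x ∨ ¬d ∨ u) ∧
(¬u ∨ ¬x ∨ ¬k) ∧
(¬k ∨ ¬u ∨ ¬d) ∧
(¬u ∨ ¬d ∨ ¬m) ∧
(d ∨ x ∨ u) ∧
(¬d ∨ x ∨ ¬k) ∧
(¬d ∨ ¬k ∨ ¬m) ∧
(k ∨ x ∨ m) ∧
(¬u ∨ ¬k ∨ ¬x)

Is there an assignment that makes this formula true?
Yes

Yes, the formula is satisfiable.

One satisfying assignment is: d=False, u=True, x=True, k=False, m=True

Verification: With this assignment, all 15 clauses evaluate to true.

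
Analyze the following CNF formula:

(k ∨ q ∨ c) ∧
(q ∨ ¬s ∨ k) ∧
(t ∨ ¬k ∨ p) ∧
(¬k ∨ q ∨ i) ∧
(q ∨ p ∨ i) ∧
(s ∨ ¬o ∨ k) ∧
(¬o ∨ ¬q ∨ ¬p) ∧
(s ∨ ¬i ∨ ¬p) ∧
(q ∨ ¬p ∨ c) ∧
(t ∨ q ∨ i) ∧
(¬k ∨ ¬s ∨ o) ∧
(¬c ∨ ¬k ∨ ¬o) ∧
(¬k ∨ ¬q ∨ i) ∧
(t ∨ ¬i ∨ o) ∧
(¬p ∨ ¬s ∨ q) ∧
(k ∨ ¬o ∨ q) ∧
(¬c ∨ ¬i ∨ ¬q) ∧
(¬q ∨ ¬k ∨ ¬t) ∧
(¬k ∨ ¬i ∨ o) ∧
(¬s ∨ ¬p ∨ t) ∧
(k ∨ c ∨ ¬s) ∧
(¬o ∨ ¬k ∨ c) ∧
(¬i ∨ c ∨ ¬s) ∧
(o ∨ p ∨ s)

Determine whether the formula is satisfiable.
Yes

Yes, the formula is satisfiable.

One satisfying assignment is: p=False, o=False, s=True, k=False, q=True, c=True, t=False, i=False

Verification: With this assignment, all 24 clauses evaluate to true.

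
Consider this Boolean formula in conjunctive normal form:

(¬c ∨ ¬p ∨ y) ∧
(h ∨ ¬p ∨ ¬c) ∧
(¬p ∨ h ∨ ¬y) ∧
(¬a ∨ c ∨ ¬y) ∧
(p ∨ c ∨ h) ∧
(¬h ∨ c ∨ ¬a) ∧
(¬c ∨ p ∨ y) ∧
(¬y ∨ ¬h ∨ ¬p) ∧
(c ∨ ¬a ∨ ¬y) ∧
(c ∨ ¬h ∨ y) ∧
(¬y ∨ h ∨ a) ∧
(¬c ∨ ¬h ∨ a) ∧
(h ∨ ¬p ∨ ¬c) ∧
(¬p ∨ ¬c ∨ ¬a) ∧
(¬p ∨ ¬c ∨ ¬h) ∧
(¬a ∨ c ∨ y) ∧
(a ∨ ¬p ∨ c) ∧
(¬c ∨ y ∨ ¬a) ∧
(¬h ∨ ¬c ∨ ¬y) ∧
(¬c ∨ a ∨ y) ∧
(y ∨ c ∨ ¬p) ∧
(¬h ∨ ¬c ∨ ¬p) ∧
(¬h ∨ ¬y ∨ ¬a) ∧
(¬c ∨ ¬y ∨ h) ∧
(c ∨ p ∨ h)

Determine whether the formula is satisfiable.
Yes

Yes, the formula is satisfiable.

One satisfying assignment is: c=False, p=False, a=False, y=True, h=True

Verification: With this assignment, all 25 clauses evaluate to true.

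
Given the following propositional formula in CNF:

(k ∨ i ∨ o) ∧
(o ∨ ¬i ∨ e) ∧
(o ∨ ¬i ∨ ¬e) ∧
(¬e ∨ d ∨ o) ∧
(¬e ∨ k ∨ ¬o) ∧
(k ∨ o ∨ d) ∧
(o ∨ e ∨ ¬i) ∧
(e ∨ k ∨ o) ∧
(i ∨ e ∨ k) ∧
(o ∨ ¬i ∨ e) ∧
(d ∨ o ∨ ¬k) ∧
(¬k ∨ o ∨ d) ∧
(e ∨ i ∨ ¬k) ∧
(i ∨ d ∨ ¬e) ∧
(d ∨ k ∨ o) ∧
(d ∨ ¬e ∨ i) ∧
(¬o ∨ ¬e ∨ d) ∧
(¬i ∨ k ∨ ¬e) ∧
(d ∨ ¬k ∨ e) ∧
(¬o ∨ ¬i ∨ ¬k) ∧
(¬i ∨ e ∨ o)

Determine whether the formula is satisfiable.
Yes

Yes, the formula is satisfiable.

One satisfying assignment is: k=True, o=True, d=True, i=False, e=True

Verification: With this assignment, all 21 clauses evaluate to true.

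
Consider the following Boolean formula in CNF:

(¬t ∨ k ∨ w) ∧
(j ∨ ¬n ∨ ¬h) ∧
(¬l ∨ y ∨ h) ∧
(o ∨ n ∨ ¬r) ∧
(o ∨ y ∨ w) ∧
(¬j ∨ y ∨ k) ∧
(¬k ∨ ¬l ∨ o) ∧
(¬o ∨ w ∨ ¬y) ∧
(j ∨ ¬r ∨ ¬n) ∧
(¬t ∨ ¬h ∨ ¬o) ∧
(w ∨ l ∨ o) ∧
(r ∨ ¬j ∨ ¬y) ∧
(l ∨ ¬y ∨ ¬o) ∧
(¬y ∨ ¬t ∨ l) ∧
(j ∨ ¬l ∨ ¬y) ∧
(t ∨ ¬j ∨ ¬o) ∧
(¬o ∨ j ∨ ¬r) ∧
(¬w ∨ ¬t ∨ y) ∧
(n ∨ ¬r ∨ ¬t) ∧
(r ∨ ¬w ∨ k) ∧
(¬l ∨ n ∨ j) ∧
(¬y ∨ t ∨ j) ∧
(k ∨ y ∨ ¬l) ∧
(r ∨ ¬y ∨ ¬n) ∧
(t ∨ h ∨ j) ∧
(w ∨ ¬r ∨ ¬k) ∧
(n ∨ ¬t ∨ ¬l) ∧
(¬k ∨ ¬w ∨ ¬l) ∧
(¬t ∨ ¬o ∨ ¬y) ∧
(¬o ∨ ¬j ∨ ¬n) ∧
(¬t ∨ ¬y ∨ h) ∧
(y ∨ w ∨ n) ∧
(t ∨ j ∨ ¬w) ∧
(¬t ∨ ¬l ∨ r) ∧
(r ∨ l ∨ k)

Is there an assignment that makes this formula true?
Yes

Yes, the formula is satisfiable.

One satisfying assignment is: w=True, j=True, t=False, h=False, l=False, k=True, y=False, o=False, r=False, n=False

Verification: With this assignment, all 35 clauses evaluate to true.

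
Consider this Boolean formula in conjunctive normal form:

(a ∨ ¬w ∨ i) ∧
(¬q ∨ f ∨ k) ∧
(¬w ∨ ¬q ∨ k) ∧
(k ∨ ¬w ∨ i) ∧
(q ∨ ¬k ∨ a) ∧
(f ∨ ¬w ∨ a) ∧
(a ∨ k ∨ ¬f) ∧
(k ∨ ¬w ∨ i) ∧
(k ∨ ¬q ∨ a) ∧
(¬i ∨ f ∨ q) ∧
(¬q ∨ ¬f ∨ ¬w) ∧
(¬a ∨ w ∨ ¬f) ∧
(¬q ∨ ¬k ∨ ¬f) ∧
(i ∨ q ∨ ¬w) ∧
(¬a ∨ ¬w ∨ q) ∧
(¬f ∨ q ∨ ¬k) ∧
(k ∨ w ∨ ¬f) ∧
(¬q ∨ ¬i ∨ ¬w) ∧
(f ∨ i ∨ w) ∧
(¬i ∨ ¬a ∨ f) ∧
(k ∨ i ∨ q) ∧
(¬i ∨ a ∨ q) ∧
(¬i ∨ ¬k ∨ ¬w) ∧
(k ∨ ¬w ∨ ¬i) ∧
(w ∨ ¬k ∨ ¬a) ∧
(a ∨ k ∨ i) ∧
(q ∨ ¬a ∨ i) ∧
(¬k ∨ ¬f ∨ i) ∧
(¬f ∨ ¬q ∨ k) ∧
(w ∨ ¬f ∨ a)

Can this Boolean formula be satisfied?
Yes

Yes, the formula is satisfiable.

One satisfying assignment is: w=False, q=True, f=False, a=False, k=True, i=True

Verification: With this assignment, all 30 clauses evaluate to true.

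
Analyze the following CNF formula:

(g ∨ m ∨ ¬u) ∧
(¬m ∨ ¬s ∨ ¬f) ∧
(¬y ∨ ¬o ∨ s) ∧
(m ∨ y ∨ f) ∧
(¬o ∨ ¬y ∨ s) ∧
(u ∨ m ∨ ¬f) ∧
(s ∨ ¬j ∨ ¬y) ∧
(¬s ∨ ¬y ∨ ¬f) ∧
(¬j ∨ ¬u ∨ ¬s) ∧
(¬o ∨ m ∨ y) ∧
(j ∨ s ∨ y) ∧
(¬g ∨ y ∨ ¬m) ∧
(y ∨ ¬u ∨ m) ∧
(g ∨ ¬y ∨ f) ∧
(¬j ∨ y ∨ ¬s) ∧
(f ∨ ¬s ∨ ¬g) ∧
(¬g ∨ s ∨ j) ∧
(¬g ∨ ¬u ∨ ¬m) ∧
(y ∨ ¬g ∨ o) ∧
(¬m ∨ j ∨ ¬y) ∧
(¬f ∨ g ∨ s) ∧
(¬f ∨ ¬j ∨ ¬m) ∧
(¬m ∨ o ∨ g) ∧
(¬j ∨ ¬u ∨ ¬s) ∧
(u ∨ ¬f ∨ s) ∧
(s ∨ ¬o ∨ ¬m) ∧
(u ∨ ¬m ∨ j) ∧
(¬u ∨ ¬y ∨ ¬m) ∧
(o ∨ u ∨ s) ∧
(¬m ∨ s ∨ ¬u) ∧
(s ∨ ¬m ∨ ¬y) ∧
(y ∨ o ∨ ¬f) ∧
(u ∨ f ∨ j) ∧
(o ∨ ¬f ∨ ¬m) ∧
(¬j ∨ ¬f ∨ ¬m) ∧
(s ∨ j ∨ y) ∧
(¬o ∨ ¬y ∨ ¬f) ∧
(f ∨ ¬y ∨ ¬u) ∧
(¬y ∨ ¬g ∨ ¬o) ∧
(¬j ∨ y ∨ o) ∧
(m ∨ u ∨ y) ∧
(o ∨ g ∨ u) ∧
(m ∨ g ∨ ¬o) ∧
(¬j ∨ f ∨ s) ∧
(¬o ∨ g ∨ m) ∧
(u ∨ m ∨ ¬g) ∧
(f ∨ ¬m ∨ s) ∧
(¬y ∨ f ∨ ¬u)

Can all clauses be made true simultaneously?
Yes

Yes, the formula is satisfiable.

One satisfying assignment is: o=True, f=False, u=True, y=False, m=True, s=True, g=False, j=False

Verification: With this assignment, all 48 clauses evaluate to true.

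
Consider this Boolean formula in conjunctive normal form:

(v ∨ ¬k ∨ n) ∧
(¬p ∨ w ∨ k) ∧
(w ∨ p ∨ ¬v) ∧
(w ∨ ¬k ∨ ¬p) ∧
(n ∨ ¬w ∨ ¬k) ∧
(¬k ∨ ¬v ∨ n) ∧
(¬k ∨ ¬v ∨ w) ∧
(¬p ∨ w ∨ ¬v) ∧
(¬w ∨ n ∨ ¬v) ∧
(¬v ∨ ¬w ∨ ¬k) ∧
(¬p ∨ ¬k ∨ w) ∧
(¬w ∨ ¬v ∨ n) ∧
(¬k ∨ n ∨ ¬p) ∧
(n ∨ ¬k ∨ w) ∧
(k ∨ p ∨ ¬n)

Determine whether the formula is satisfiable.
Yes

Yes, the formula is satisfiable.

One satisfying assignment is: v=False, k=False, w=False, p=False, n=False

Verification: With this assignment, all 15 clauses evaluate to true.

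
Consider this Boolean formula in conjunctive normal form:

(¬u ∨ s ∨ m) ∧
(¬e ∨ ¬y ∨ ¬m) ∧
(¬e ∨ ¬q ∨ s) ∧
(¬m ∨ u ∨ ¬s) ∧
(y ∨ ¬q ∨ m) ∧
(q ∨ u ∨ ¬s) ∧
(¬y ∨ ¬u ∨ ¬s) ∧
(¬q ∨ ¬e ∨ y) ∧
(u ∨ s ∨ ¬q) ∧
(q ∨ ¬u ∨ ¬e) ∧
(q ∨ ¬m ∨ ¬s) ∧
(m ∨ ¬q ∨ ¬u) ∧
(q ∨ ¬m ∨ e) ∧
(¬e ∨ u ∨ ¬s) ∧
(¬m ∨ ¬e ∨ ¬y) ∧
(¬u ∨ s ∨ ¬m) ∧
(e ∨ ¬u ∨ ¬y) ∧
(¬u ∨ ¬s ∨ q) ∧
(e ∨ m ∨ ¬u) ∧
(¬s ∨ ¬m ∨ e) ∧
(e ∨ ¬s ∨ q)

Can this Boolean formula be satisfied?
Yes

Yes, the formula is satisfiable.

One satisfying assignment is: u=False, m=False, s=False, y=False, q=False, e=False

Verification: With this assignment, all 21 clauses evaluate to true.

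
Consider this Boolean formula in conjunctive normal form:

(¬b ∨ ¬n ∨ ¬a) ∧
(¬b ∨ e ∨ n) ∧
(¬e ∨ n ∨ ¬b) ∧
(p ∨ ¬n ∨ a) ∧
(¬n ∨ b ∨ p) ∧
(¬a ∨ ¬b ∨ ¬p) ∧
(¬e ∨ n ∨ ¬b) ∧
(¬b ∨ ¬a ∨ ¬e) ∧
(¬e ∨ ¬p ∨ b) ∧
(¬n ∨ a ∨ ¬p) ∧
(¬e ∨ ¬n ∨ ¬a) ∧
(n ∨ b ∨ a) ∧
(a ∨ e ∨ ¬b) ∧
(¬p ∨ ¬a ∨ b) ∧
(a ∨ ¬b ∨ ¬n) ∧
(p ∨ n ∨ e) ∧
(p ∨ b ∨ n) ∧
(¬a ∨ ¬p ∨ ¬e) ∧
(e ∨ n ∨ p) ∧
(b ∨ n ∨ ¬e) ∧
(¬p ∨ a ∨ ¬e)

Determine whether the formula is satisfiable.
No

No, the formula is not satisfiable.

No assignment of truth values to the variables can make all 21 clauses true simultaneously.

The formula is UNSAT (unsatisfiable).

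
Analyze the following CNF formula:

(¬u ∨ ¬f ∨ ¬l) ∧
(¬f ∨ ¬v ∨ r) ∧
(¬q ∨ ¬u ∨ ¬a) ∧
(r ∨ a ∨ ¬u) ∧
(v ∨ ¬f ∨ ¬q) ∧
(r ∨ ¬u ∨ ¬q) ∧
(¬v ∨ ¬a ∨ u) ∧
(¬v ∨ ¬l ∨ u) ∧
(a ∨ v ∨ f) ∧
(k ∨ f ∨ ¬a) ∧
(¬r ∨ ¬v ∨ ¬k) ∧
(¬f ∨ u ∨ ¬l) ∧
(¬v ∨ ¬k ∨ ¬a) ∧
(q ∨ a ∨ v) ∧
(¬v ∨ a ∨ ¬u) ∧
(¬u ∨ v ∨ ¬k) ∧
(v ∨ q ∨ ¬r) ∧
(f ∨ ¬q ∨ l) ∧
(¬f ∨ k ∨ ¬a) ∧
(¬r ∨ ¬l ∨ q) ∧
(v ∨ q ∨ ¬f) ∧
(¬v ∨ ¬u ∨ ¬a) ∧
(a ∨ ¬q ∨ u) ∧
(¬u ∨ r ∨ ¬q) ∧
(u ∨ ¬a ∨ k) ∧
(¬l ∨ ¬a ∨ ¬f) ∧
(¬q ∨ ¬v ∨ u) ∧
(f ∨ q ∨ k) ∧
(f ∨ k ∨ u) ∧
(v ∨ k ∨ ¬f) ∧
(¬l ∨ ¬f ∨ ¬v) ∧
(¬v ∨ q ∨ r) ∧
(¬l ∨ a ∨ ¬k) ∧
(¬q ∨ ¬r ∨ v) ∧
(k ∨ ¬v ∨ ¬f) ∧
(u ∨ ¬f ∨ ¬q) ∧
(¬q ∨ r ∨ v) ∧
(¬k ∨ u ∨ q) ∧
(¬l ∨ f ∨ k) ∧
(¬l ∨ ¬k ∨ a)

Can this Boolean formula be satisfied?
No

No, the formula is not satisfiable.

No assignment of truth values to the variables can make all 40 clauses true simultaneously.

The formula is UNSAT (unsatisfiable).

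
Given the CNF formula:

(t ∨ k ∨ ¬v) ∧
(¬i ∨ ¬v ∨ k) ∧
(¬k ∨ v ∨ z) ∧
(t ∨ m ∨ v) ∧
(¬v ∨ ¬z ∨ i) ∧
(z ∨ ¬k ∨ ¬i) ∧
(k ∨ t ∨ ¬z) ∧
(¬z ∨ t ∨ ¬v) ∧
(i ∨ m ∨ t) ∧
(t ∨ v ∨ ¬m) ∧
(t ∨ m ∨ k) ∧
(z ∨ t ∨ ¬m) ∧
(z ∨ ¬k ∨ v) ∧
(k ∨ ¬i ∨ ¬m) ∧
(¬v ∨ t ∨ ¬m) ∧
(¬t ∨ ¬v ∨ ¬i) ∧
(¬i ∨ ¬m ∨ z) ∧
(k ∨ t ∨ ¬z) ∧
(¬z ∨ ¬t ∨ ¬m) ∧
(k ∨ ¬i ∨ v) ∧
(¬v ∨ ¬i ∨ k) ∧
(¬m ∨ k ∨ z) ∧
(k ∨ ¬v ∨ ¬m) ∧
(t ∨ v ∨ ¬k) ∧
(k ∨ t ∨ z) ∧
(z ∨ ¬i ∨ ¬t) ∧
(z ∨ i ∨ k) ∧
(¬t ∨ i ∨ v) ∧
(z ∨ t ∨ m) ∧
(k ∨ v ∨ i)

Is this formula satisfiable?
Yes

Yes, the formula is satisfiable.

One satisfying assignment is: m=False, t=True, i=False, k=True, v=True, z=False

Verification: With this assignment, all 30 clauses evaluate to true.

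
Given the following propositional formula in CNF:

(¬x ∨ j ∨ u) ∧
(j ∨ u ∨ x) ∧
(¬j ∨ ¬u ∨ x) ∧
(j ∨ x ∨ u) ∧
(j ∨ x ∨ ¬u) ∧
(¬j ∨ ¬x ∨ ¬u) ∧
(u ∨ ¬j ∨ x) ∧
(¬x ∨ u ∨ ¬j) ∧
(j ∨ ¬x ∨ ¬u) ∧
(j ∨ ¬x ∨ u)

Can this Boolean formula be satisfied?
No

No, the formula is not satisfiable.

No assignment of truth values to the variables can make all 10 clauses true simultaneously.

The formula is UNSAT (unsatisfiable).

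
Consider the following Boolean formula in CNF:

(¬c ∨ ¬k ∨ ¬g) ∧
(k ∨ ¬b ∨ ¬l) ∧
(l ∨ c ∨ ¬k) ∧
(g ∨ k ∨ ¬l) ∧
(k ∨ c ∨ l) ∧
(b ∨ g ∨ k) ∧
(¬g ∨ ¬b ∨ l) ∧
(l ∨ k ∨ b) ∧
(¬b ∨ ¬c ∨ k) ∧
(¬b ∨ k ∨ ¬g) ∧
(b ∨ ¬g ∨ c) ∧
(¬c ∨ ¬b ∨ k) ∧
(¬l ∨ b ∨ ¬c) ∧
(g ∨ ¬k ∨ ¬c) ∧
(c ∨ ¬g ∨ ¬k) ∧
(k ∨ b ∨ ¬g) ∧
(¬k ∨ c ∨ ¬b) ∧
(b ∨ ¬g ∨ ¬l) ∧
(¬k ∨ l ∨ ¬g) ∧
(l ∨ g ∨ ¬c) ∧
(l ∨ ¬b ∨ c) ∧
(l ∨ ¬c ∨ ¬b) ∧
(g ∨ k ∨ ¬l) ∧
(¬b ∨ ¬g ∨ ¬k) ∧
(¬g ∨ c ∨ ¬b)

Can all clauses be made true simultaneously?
Yes

Yes, the formula is satisfiable.

One satisfying assignment is: l=True, c=False, k=True, g=False, b=False

Verification: With this assignment, all 25 clauses evaluate to true.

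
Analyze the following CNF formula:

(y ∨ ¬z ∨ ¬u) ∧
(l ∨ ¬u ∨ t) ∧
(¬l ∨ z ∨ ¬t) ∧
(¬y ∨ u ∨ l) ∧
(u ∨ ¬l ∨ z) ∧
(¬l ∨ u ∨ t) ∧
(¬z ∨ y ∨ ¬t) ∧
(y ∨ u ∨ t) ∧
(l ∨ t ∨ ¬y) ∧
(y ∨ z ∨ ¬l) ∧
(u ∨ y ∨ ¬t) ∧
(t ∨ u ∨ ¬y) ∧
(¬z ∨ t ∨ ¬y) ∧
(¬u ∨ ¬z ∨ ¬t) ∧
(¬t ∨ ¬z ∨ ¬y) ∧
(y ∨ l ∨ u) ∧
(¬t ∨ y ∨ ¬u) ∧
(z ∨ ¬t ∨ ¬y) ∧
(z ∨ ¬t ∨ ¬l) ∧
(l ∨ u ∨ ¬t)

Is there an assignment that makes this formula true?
Yes

Yes, the formula is satisfiable.

One satisfying assignment is: t=False, u=True, z=False, l=True, y=True

Verification: With this assignment, all 20 clauses evaluate to true.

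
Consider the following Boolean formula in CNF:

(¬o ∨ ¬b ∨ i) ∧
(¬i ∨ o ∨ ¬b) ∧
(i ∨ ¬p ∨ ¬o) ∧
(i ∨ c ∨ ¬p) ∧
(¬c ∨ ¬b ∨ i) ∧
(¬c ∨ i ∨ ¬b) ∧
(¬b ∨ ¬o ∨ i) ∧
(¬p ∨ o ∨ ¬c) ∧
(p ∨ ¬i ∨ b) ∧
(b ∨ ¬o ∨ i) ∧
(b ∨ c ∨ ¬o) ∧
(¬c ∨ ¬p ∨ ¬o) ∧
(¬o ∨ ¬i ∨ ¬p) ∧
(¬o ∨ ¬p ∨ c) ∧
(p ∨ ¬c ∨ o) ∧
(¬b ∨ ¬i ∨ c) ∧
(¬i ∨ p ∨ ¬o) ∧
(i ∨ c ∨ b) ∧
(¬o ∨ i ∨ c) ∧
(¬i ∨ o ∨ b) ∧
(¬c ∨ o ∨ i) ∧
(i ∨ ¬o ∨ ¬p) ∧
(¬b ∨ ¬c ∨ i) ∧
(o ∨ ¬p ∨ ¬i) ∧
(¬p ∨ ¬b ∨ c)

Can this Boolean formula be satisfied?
Yes

Yes, the formula is satisfiable.

One satisfying assignment is: o=False, b=True, p=False, c=False, i=False

Verification: With this assignment, all 25 clauses evaluate to true.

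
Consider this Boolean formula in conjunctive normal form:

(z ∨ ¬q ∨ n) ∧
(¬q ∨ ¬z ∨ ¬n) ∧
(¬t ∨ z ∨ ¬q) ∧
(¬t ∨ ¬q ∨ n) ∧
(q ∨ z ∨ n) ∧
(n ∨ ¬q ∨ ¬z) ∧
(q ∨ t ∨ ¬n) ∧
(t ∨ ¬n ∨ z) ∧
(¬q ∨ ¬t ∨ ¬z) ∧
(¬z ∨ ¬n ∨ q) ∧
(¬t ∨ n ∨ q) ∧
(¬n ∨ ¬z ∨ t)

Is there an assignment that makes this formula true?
Yes

Yes, the formula is satisfiable.

One satisfying assignment is: q=False, t=False, n=False, z=True

Verification: With this assignment, all 12 clauses evaluate to true.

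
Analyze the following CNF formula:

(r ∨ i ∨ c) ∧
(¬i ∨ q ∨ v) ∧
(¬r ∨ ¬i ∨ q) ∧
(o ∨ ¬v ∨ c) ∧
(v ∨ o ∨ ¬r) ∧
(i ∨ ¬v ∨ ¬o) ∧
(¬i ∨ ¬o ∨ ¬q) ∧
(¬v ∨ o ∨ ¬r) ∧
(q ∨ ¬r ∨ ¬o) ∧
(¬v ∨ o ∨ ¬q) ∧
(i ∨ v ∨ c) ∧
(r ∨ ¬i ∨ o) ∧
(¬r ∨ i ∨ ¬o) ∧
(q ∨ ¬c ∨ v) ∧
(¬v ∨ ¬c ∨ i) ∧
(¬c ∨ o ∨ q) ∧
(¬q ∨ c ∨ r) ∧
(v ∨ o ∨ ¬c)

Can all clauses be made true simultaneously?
Yes

Yes, the formula is satisfiable.

One satisfying assignment is: o=True, r=False, c=True, v=False, q=True, i=False

Verification: With this assignment, all 18 clauses evaluate to true.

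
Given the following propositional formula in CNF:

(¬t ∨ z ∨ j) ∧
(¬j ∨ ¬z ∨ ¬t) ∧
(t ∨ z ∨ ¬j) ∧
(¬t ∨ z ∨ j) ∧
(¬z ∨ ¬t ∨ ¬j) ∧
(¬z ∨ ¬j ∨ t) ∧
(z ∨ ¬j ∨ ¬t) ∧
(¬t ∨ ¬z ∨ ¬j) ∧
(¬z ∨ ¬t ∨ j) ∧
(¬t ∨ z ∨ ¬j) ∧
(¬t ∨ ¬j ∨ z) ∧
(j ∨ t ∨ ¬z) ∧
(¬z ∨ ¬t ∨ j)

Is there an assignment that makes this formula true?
Yes

Yes, the formula is satisfiable.

One satisfying assignment is: j=False, t=False, z=False

Verification: With this assignment, all 13 clauses evaluate to true.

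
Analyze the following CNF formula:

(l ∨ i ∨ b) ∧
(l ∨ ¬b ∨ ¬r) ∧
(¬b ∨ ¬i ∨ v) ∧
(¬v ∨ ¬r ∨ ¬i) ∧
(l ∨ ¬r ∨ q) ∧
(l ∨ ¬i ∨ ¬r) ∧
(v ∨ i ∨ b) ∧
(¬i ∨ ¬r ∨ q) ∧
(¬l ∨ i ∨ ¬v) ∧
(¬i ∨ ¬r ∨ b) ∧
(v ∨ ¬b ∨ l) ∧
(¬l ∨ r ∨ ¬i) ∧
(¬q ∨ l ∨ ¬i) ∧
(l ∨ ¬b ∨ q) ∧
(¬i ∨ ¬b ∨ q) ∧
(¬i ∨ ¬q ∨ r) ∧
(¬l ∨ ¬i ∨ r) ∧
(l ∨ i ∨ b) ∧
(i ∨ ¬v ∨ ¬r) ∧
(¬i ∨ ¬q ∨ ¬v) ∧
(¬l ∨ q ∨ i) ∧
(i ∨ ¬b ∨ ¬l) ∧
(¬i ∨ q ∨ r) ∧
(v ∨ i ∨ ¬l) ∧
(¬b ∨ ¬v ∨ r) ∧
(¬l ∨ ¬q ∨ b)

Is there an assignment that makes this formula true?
No

No, the formula is not satisfiable.

No assignment of truth values to the variables can make all 26 clauses true simultaneously.

The formula is UNSAT (unsatisfiable).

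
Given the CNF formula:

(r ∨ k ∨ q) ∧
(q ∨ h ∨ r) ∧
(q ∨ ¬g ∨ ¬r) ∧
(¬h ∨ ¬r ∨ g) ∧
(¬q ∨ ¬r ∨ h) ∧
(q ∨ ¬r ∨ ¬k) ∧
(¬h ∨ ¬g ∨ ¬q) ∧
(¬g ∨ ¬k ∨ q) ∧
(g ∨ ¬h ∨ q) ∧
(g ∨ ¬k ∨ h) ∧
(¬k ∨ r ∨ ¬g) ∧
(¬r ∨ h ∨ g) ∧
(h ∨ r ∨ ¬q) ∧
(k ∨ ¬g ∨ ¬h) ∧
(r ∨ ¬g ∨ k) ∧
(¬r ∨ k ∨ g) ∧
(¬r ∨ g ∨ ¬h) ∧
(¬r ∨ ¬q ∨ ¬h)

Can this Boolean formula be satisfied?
Yes

Yes, the formula is satisfiable.

One satisfying assignment is: h=True, k=True, r=False, g=False, q=True

Verification: With this assignment, all 18 clauses evaluate to true.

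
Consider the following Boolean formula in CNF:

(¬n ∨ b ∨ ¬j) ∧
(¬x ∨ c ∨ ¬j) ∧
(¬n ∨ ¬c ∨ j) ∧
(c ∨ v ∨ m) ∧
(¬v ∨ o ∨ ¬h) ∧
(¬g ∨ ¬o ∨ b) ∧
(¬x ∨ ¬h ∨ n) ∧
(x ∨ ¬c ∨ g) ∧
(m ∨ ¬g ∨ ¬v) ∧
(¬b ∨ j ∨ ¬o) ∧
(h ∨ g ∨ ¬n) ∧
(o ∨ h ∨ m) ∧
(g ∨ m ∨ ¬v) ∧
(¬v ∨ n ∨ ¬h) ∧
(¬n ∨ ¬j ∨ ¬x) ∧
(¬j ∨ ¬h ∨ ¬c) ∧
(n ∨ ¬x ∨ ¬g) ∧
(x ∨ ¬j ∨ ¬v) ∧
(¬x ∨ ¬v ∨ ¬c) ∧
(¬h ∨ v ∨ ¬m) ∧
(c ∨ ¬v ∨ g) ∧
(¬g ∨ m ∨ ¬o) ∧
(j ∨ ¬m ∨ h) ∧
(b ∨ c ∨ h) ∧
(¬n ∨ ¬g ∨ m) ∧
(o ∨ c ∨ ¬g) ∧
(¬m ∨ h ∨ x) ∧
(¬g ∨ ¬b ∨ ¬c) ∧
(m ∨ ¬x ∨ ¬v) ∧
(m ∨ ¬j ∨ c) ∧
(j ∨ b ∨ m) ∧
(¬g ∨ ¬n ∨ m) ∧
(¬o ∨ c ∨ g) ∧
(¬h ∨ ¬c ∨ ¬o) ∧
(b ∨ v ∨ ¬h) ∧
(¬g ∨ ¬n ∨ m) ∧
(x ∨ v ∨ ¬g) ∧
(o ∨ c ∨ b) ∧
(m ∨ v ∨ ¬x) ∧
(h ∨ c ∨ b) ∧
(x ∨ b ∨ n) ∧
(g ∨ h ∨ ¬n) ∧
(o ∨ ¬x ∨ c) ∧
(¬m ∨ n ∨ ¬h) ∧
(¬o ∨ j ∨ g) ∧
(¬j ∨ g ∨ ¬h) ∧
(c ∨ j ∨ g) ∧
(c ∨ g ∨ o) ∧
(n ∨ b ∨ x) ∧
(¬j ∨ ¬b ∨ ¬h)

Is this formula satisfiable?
Yes

Yes, the formula is satisfiable.

One satisfying assignment is: j=True, b=False, m=True, o=False, n=False, g=False, h=False, v=False, c=True, x=True

Verification: With this assignment, all 50 clauses evaluate to true.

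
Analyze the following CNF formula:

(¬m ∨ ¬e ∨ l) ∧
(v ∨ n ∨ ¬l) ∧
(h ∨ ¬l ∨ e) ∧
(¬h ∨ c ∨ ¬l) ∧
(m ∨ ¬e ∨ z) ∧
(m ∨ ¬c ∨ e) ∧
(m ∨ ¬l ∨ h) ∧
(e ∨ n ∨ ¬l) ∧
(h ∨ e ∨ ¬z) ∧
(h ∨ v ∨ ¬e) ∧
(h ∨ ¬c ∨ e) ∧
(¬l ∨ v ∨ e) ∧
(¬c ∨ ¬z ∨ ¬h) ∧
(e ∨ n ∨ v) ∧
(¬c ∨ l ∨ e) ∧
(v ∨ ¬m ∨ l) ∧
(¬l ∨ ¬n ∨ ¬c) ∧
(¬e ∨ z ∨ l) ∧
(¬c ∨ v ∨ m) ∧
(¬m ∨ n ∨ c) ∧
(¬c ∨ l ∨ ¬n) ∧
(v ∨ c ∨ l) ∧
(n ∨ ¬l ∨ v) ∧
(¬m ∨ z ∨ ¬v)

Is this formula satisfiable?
Yes

Yes, the formula is satisfiable.

One satisfying assignment is: n=False, h=False, c=False, e=False, v=True, z=False, l=False, m=False

Verification: With this assignment, all 24 clauses evaluate to true.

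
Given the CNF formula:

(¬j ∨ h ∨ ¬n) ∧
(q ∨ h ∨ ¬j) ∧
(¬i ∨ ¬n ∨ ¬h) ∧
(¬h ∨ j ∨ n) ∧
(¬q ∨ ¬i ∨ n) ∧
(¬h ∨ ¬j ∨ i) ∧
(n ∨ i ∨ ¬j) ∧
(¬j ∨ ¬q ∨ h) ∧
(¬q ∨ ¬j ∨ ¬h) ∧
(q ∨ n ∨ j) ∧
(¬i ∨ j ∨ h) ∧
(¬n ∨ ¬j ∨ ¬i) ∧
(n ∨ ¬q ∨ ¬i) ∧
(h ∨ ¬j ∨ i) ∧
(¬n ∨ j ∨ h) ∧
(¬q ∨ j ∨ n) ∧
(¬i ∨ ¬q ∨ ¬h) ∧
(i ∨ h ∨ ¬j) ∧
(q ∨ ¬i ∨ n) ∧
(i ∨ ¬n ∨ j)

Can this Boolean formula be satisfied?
No

No, the formula is not satisfiable.

No assignment of truth values to the variables can make all 20 clauses true simultaneously.

The formula is UNSAT (unsatisfiable).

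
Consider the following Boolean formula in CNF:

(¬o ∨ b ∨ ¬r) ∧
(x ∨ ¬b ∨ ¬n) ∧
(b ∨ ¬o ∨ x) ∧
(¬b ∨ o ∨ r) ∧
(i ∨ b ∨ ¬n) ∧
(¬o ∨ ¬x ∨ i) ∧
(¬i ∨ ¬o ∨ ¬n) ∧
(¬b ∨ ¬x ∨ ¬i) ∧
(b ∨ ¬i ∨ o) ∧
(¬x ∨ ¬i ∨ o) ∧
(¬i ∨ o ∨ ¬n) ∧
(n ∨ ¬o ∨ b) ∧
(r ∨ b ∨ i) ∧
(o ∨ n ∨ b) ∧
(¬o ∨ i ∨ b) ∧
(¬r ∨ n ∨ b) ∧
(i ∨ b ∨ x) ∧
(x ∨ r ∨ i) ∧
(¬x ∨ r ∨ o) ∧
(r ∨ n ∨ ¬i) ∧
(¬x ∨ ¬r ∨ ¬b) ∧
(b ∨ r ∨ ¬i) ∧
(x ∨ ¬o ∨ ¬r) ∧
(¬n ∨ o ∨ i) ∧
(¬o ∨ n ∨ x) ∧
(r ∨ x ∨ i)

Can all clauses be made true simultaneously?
Yes

Yes, the formula is satisfiable.

One satisfying assignment is: r=True, x=False, o=False, n=False, i=False, b=True

Verification: With this assignment, all 26 clauses evaluate to true.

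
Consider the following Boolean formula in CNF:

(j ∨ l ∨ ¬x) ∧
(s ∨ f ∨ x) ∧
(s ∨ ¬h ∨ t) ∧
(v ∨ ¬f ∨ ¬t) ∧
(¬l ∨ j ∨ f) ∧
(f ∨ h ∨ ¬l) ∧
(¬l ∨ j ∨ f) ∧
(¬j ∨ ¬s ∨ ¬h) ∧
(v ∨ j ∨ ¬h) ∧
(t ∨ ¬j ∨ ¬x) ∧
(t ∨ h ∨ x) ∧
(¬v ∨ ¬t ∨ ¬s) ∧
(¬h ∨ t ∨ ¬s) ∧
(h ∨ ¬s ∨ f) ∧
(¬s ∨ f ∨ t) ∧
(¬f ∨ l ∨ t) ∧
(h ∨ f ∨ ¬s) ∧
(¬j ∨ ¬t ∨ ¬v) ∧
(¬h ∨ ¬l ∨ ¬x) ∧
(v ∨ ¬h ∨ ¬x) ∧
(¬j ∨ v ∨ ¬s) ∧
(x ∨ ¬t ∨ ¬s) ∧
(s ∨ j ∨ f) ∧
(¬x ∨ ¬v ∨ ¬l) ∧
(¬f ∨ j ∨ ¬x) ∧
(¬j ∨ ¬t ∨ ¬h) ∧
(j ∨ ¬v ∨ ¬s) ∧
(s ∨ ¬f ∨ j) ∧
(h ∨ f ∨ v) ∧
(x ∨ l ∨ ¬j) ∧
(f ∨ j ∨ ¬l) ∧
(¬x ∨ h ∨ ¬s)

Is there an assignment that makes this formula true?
No

No, the formula is not satisfiable.

No assignment of truth values to the variables can make all 32 clauses true simultaneously.

The formula is UNSAT (unsatisfiable).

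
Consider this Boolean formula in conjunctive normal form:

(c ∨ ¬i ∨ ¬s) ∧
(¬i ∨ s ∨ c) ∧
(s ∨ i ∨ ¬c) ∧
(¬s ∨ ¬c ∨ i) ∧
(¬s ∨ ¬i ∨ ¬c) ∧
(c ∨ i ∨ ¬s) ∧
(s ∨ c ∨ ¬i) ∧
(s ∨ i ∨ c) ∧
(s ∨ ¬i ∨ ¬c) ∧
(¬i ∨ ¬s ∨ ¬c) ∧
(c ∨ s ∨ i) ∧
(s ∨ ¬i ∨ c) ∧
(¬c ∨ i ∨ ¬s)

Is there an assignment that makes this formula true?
No

No, the formula is not satisfiable.

No assignment of truth values to the variables can make all 13 clauses true simultaneously.

The formula is UNSAT (unsatisfiable).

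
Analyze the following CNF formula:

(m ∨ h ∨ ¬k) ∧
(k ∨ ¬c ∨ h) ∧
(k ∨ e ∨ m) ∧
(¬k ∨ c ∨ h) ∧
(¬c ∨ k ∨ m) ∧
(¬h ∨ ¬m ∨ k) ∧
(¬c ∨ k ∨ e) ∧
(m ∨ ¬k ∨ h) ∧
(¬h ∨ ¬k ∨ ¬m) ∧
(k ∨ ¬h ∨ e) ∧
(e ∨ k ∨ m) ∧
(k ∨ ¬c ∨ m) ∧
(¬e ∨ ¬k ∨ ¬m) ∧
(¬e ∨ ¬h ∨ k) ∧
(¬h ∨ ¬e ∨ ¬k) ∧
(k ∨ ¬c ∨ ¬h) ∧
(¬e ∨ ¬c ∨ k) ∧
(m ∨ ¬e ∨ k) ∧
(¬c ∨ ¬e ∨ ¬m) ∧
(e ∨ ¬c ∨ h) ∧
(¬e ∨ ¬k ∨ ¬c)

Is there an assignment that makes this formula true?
Yes

Yes, the formula is satisfiable.

One satisfying assignment is: e=False, h=False, k=False, c=False, m=True

Verification: With this assignment, all 21 clauses evaluate to true.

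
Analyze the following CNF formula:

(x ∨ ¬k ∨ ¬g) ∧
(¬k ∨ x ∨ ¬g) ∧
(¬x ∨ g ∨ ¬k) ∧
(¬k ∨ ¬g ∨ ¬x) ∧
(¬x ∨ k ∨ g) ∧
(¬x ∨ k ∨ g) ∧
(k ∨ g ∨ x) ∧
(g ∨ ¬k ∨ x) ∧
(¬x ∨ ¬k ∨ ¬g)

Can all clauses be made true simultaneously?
Yes

Yes, the formula is satisfiable.

One satisfying assignment is: x=False, g=True, k=False

Verification: With this assignment, all 9 clauses evaluate to true.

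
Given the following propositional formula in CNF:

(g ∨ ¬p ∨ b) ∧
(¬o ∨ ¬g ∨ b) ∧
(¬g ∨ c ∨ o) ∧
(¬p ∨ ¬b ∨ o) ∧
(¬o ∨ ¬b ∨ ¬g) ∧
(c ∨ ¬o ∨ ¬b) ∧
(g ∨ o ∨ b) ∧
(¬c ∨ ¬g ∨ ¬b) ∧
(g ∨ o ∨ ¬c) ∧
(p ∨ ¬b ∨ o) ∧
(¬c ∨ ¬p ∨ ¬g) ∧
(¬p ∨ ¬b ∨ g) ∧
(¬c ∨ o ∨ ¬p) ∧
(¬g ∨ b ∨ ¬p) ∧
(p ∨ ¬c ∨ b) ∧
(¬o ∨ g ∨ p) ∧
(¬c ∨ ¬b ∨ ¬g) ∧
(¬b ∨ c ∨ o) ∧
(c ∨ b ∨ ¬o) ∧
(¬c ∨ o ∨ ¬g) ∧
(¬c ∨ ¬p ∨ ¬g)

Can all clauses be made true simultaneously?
No

No, the formula is not satisfiable.

No assignment of truth values to the variables can make all 21 clauses true simultaneously.

The formula is UNSAT (unsatisfiable).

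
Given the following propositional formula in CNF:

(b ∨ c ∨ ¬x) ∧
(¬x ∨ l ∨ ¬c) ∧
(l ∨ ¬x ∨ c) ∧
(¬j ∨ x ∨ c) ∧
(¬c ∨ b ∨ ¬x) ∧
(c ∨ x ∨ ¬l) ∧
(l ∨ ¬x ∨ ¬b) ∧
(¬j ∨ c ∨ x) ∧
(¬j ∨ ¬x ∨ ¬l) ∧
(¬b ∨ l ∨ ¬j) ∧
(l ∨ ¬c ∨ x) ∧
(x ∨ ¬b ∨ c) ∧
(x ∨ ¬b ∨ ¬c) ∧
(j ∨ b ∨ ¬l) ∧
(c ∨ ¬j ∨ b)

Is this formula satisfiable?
Yes

Yes, the formula is satisfiable.

One satisfying assignment is: c=False, x=False, j=False, l=False, b=False

Verification: With this assignment, all 15 clauses evaluate to true.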